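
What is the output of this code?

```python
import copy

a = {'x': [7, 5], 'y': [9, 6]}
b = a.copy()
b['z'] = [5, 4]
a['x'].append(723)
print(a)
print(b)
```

Key concept: shallow copy of dict with mutable values.
Step by step:
`a = {'x': [7, 5], 'y': [9, 6]}` → a = {'x': [7, 5], 'y': [9, 6]}
`b = a.copy()` → b = {'x': [7, 5], 'y': [9, 6]}
`b['z'] = [5, 4]` → b = {'x': [7, 5], 'y': [9, 6], 'z': [5, 4]}
`a['x'].append(723)` → a = {'x': [7, 5, 723], 'y': [9, 6]}; b = {'x': [7, 5, 723], 'y': [9, 6], 'z': [5, 4]}
`print(a)` → prints {'x': [7, 5, 723], 'y': [9, 6]}
`print(b)` → prints {'x': [7, 5, 723], 'y': [9, 6], 'z': [5, 4]}

Answer:
{'x': [7, 5, 723], 'y': [9, 6]}
{'x': [7, 5, 723], 'y': [9, 6], 'z': [5, 4]}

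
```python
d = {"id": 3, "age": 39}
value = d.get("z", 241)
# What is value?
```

Trace:
`d = {"id": 3, "age": 39}` → d = {'id': 3, 'age': 39}
`value = d.get("z", 241)` → value = 241
So value = 241

Answer: 241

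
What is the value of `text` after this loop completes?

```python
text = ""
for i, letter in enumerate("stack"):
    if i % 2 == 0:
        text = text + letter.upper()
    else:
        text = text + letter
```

Uppercase even positions in 'stack'
`text` takes the values: "" → "S" → "St" → "StA" → "StAc" → "StAcK"

Answer: "StAcK"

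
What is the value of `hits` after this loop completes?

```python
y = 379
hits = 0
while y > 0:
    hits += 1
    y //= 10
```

Count digits by repeated division by 10
`hits` takes the values: 0 → 1 → 2 → 3

Answer: 3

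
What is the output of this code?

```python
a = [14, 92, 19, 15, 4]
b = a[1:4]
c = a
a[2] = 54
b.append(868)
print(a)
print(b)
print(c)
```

Key concept: slice vs alias.
Step by step:
`a = [14, 92, 19, 15, 4]` → a = [14, 92, 19, 15, 4]
`b = a[1:4]` → b = [92, 19, 15]
`c = a` → c = [14, 92, 19, 15, 4] (same object as a)
`a[2] = 54` → a = [14, 92, 54, 15, 4] (same object as c); c = [14, 92, 54, 15, 4] (same object as a)
`b.append(868)` → b = [92, 19, 15, 868]
`print(a)` → prints [14, 92, 54, 15, 4]
`print(b)` → prints [92, 19, 15, 868]
`print(c)` → prints [14, 92, 54, 15, 4]

Answer:
[14, 92, 54, 15, 4]
[92, 19, 15, 868]
[14, 92, 54, 15, 4]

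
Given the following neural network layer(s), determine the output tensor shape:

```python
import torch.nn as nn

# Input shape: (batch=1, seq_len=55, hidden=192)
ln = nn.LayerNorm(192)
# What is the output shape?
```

Input: (1, 55, 192) -> Output: (1, 55, 192)

Answer: (1, 55, 192)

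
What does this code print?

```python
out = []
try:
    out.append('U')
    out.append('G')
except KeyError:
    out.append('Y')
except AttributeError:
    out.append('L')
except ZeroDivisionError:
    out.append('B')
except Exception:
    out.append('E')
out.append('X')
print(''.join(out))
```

Execution trace: 'U' (try body) → 'G' (try body, no exception) → 'X' (after the try/except). Output: UGX

Answer: UGX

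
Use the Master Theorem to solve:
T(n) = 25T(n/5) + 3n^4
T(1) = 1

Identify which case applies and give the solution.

a=25, b=5, f(n)=3n^4. log_5(25) = 2. Since c=4 > 2 and the regularity condition holds (25(n/5)^4 = (25/5^4)n^4 with 25/5^4 < 1), Case 3 applies: T(n) = Θ(f(n)) = O(n^4).

Answer: O(n^4) - Case 3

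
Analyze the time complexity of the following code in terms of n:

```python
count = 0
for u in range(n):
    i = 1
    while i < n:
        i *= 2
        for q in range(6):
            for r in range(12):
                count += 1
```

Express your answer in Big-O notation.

Each loop level contributes: n × log n × 1 × 1. Multiplying the contributions gives O(n log n).

Answer: O(n log n)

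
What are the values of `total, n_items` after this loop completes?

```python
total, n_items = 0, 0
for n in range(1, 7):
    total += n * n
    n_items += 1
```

Sum of squares and count
`total, n_items` takes the values: (0, 0) → (1, 0) → (1, 1) → (5, 1) → (5, 2) → (14, 2) → (14, 3) → (30, 3) → (30, 4) → (55, 4) → (55, 5) → (91, 5) → (91, 6)

Answer: 91, 6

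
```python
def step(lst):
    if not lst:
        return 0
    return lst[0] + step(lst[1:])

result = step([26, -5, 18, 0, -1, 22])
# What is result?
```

26 + (-5) + 18 + 0 + (-1) + 22 + 0 = 60

Answer: 60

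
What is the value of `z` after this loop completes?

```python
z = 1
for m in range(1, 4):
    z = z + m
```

Start at 1, add 1 through 3
`z` takes the values: 1 → 2 → 4 → 7

Answer: 7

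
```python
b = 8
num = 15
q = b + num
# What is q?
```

Trace:
`b = 8` → b = 8
`num = 15` → num = 15
`q = b + num` → q = 23
So q = 23

Answer: 23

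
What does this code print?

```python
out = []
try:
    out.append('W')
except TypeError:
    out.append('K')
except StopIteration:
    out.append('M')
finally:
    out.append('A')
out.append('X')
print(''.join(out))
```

Execution trace: 'W' (try body, no exception) → 'A' (finally) → 'X' (after the try/except). Output: WAX

Answer: WAX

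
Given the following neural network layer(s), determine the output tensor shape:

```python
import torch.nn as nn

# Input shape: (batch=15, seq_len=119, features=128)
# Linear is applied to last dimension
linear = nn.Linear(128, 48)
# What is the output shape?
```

Input: (15, 119, 128) -> Output: (15, 119, 48)

Answer: (15, 119, 48)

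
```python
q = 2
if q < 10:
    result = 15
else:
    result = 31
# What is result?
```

Trace:
`q = 2` → q = 2
`if q < 10: ...` → q < 10 is True → result = 15
So result = 15

Answer: 15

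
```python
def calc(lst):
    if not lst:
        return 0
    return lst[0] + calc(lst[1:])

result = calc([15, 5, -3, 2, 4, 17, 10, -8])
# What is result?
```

15 + 5 + (-3) + 2 + 4 + 17 + 10 + (-8) + 0 = 42

Answer: 42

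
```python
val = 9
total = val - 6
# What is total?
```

Trace:
`val = 9` → val = 9
`total = val - 6` → total = 3
So total = 3

Answer: 3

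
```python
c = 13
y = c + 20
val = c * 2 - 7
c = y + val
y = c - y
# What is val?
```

Trace:
`c = 13` → c = 13
`y = c + 20` → y = 33
`val = c * 2 - 7` → val = 19
`c = y + val` → c = 52
`y = c - y` → y = 19
So val = 19

Answer: 19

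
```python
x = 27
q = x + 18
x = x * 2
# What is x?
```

Trace:
`x = 27` → x = 27
`q = x + 18` → q = 45
`x = x * 2` → x = 54
So x = 54

Answer: 54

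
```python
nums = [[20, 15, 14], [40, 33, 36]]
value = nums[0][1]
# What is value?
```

Trace:
`nums = [[20, 15, 14], [40, 33, 36]]` → nums = [[20, 15, 14], [40, 33, 36]]
`value = nums[0][1]` → value = 15
So value = 15

Answer: 15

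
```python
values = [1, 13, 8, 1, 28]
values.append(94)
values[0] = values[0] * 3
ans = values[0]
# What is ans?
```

Trace:
`values = [1, 13, 8, 1, 28]` → values = [1, 13, 8, 1, 28]
`values.append(94)` → values = [1, 13, 8, 1, 28, 94]
`values[0] = values[0] * 3` → values = [3, 13, 8, 1, 28, 94]
`ans = values[0]` → ans = 3
So ans = 3

Answer: 3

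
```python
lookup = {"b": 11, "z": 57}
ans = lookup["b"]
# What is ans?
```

Trace:
`lookup = {"b": 11, "z": 57}` → lookup = {'b': 11, 'z': 57}
`ans = lookup["b"]` → ans = 11
So ans = 11

Answer: 11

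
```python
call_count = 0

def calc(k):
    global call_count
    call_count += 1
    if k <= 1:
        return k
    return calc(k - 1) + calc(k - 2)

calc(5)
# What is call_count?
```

Calls(k) = 1 + Calls(k-1) + Calls(k-2); Calls(0)=Calls(1)=1. For k=5 this gives 15.

Answer: 15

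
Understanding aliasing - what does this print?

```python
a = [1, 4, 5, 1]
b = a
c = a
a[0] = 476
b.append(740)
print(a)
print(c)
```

Key concept: multiple aliases.
Step by step:
`a = [1, 4, 5, 1]` → a = [1, 4, 5, 1]
`b = a` → b = [1, 4, 5, 1] (same object as a)
`c = a` → c = [1, 4, 5, 1] (same object as a, b)
`a[0] = 476` → a = [476, 4, 5, 1] (same object as b, c); b = [476, 4, 5, 1] (same object as a, c); c = [476, 4, 5, 1] (same object as a, b)
`b.append(740)` → a = [476, 4, 5, 1, 740] (same object as b, c); b = [476, 4, 5, 1, 740] (same object as a, c); c = [476, 4, 5, 1, 740] (same object as a, b)
`print(a)` → prints [476, 4, 5, 1, 740]
`print(c)` → prints [476, 4, 5, 1, 740]

Answer:
[476, 4, 5, 1, 740]
[476, 4, 5, 1, 740]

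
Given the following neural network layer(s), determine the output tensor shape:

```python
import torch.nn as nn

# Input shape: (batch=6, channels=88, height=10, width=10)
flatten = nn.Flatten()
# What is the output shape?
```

Input: (6, 88, 10, 10) -> Output: (6, 8800)

Answer: (6, 8800)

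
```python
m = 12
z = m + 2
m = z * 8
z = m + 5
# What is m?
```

Trace:
`m = 12` → m = 12
`z = m + 2` → z = 14
`m = z * 8` → m = 112
`z = m + 5` → z = 117
So m = 112

Answer: 112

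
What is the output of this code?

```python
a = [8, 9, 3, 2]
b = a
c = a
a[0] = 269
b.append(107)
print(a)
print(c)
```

Key concept: multiple aliases.
Step by step:
`a = [8, 9, 3, 2]` → a = [8, 9, 3, 2]
`b = a` → b = [8, 9, 3, 2] (same object as a)
`c = a` → c = [8, 9, 3, 2] (same object as a, b)
`a[0] = 269` → a = [269, 9, 3, 2] (same object as b, c); b = [269, 9, 3, 2] (same object as a, c); c = [269, 9, 3, 2] (same object as a, b)
`b.append(107)` → a = [269, 9, 3, 2, 107] (same object as b, c); b = [269, 9, 3, 2, 107] (same object as a, c); c = [269, 9, 3, 2, 107] (same object as a, b)
`print(a)` → prints [269, 9, 3, 2, 107]
`print(c)` → prints [269, 9, 3, 2, 107]

Answer:
[269, 9, 3, 2, 107]
[269, 9, 3, 2, 107]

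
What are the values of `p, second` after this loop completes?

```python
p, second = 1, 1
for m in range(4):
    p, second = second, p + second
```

Fibonacci: after 4 iterations
`p, second` takes the values: (1, 1) → (1, 2) → (2, 3) → (3, 5) → (5, 8)

Answer: 5, 8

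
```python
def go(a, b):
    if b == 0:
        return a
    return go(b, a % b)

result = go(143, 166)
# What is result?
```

go(143, 166) -> go(166, 143) -> go(143, 23) -> go(23, 5) -> go(5, 3) -> go(3, 2) -> go(2, 1) -> go(1, 0) -> 1

Answer: 1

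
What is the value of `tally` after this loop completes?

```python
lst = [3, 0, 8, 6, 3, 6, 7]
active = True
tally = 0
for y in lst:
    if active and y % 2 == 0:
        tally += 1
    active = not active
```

Count even values at even positions
`tally` takes the values: 0 → 1

Answer: 1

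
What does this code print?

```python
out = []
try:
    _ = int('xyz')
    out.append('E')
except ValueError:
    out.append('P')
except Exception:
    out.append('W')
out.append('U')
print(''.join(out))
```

Execution trace: 'P' (except ValueError) → 'U' (after the try/except). Output: PU

Answer: PU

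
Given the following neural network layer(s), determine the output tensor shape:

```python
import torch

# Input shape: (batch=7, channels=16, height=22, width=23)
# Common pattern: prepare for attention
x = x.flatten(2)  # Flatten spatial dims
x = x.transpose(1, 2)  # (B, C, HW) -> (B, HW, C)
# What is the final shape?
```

Input: (7, 16, 22, 23) -> after flatten(2): (7, 16, 506) -> Output: (7, 506, 16)

Answer: (7, 506, 16)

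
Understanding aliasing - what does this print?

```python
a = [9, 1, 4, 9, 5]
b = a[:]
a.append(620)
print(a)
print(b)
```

Key concept: slice [:] creates copy.
Step by step:
`a = [9, 1, 4, 9, 5]` → a = [9, 1, 4, 9, 5]
`b = a[:]` → b = [9, 1, 4, 9, 5]
`a.append(620)` → a = [9, 1, 4, 9, 5, 620]
`print(a)` → prints [9, 1, 4, 9, 5, 620]
`print(b)` → prints [9, 1, 4, 9, 5]

Answer:
[9, 1, 4, 9, 5, 620]
[9, 1, 4, 9, 5]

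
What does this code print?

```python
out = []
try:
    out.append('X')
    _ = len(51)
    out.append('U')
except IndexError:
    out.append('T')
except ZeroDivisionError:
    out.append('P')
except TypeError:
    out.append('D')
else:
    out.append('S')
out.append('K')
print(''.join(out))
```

Execution trace: 'X' (try body) → 'D' (except TypeError) → 'K' (after the try/except). Output: XDK

Answer: XDK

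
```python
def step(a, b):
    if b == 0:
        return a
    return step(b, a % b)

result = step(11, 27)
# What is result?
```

step(11, 27) -> step(27, 11) -> step(11, 5) -> step(5, 1) -> step(1, 0) -> 1

Answer: 1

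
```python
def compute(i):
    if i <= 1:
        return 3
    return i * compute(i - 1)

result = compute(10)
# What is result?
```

compute(10) = 10 * 9 * 8 * 7 * 6 * 5 * 4 * 3 * 2 * 3 = 10886400

Answer: 10886400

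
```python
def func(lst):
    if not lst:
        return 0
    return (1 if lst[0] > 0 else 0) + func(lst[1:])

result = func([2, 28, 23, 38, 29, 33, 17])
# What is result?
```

Count of positive elements in [2, 28, 23, 38, 29, 33, 17] = 7

Answer: 7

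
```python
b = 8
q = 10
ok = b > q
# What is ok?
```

Trace:
`b = 8` → b = 8
`q = 10` → q = 10
`ok = b > q` → ok = False
So ok = False

Answer: False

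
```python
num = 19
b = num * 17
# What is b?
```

Trace:
`num = 19` → num = 19
`b = num * 17` → b = 323
So b = 323

Answer: 323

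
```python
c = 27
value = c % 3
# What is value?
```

Trace:
`c = 27` → c = 27
`value = c % 3` → value = 0
So value = 0

Answer: 0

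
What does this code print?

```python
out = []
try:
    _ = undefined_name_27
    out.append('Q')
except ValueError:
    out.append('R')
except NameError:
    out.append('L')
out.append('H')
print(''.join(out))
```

Execution trace: 'L' (except NameError) → 'H' (after the try/except). Output: LH

Answer: LH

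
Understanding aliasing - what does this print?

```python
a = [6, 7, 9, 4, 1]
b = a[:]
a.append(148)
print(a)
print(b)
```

Key concept: slice [:] creates copy.
Step by step:
`a = [6, 7, 9, 4, 1]` → a = [6, 7, 9, 4, 1]
`b = a[:]` → b = [6, 7, 9, 4, 1]
`a.append(148)` → a = [6, 7, 9, 4, 1, 148]
`print(a)` → prints [6, 7, 9, 4, 1, 148]
`print(b)` → prints [6, 7, 9, 4, 1]

Answer:
[6, 7, 9, 4, 1, 148]
[6, 7, 9, 4, 1]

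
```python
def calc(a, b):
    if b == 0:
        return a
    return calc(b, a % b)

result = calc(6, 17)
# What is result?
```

calc(6, 17) -> calc(17, 6) -> calc(6, 5) -> calc(5, 1) -> calc(1, 0) -> 1

Answer: 1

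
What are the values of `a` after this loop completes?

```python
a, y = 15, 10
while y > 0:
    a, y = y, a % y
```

GCD of 15 and 10
`a` takes the values: 15 → 10 → 5

Answer: 5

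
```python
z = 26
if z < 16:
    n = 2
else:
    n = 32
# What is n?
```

Trace:
`z = 26` → z = 26
`if z < 16: ...` → z < 16 is False, take else branch → n = 32
So n = 32

Answer: 32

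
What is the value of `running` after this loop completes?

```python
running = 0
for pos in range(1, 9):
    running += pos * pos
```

Sum of squares 1² to 8² = 204
`running` takes the values: 0 → 1 → 5 → 14 → 30 → 55 → 91 → 140 → 204

Answer: 204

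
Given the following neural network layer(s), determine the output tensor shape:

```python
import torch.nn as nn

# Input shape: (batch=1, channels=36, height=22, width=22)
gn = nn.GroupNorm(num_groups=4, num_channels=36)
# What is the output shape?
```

Input: (1, 36, 22, 22) -> Output: (1, 36, 22, 22)

Answer: (1, 36, 22, 22)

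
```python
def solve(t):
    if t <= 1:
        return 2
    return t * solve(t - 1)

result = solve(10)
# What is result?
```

solve(10) = 10 * 9 * 8 * 7 * 6 * 5 * 4 * 3 * 2 * 2 = 7257600

Answer: 7257600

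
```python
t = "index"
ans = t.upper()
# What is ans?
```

Trace:
`t = "index"` → t = 'index'
`ans = t.upper()` → ans = 'INDEX'
So ans = 'INDEX'

Answer: 'INDEX'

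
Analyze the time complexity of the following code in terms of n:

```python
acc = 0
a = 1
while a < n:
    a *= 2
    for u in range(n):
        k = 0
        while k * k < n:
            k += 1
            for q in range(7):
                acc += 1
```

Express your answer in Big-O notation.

Each loop level contributes: log n × n × √n × 1. Multiplying the contributions gives O(n√n log n).

Answer: O(n√n log n)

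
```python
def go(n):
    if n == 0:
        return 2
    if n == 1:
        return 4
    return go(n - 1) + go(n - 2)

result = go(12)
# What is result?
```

Build up from base cases: go(0)=2, go(1)=4, go(2)=6, go(3)=10, go(4)=16, go(5)=26, go(6)=42, ..., go(12)=754

Answer: 754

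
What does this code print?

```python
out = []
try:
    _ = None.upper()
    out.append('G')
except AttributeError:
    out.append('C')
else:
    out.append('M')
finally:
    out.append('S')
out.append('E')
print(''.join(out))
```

Execution trace: 'C' (except AttributeError) → 'S' (finally) → 'E' (after the try/except). Output: CSE

Answer: CSE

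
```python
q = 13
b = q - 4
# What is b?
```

Trace:
`q = 13` → q = 13
`b = q - 4` → b = 9
So b = 9

Answer: 9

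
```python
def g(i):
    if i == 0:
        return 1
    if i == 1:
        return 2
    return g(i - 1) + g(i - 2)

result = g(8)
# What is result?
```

Build up from base cases: g(0)=1, g(1)=2, g(2)=3, g(3)=5, g(4)=8, g(5)=13, g(6)=21, ..., g(8)=55

Answer: 55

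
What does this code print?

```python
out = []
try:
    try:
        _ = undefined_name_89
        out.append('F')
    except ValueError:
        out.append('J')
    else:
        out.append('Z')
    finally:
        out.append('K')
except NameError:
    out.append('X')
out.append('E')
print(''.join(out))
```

Execution trace: 'K' (finally) → 'X' (outer except NameError) → 'E' (after the try/except). Output: KXE

Answer: KXE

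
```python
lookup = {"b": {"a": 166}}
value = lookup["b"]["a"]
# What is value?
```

Trace:
`lookup = {"b": {"a": 166}}` → lookup = {'b': {'a': 166}}
`value = lookup["b"]["a"]` → value = 166
So value = 166

Answer: 166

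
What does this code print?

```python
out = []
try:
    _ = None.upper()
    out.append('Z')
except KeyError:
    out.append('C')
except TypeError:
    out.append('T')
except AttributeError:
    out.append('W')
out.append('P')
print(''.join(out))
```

Execution trace: 'W' (except AttributeError) → 'P' (after the try/except). Output: WP

Answer: WP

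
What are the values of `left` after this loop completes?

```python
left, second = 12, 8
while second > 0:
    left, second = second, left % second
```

GCD of 12 and 8
`left` takes the values: 12 → 8 → 4

Answer: 4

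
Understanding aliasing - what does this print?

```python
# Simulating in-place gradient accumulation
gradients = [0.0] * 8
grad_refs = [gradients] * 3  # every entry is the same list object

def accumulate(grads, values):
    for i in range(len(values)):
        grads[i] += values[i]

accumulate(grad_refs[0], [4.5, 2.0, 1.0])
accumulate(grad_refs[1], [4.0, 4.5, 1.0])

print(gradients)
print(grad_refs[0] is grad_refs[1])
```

Key concept: gradient accumulation aliasing.
Step by step:
`gradients = [0.0] * 8` → gradients = [0.0, 0.0, 0.0, 0.0, 0.0, 0.0, 0.0, 0.0]
`grad_refs = [gradients] * 3` → grad_refs = [[0.0, 0.0, 0.0, 0.0, 0.0, 0.0, 0.0, 0.0], [0.0, 0.0, 0.0, 0.0, 0.0, 0.0, 0.0, 0.0], [0.0, 0.0, 0.0, 0.0, 0.0, 0.0, 0.0, 0.0]]
`accumulate(grad_refs[0], [4.5, 2.0, 1.0])` → gradients = [4.5, 2.0, 1.0, 0.0, 0.0, 0.0, 0.0, 0.0]; grad_refs = [[4.5, 2.0, 1.0, 0.0, 0.0, 0.0, 0.0, 0.0], [4.5, 2.0, 1.0, 0.0, 0.0, 0.0, 0.0, 0.0], [4.5, 2.0, 1.0, 0.0, 0.0, 0.0, 0.0, 0.0]]
`accumulate(grad_refs[1], [4.0, 4.5, 1.0])` → gradients = [8.5, 6.5, 2.0, 0.0, 0.0, 0.0, 0.0, 0.0]; grad_refs = [[8.5, 6.5, 2.0, 0.0, 0.0, 0.0, 0.0, 0.0], [8.5, 6.5, 2.0, 0.0, 0.0, 0.0, 0.0, 0.0], [8.5, 6.5, 2.0, 0.0, 0.0, 0.0, 0.0, 0.0]]
`print(gradients)` → prints [8.5, 6.5, 2.0, 0.0, 0.0, 0.0, 0.0, 0.0]
`print(grad_refs[0] is grad_refs[1])` → prints True

Answer:
[8.5, 6.5, 2.0, 0.0, 0.0, 0.0, 0.0, 0.0]
True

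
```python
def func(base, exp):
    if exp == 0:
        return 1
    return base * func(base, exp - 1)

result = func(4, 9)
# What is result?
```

func(4, 9) = 4 * 4 * 4 * 4 * 4 * 4 * 4 * 4 * 4 = 262144

Answer: 262144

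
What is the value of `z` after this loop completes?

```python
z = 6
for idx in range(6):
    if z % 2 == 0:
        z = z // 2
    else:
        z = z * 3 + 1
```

Collatz-style transformation from 6
`z` takes the values: 6 → 3 → 10 → 5 → 16 → 8 → 4

Answer: 4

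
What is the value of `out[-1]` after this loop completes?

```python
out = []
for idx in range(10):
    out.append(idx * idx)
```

Last element of squares 0 to 9
`out` takes the values: [] → [0] → [0, 1] → [0, 1, 4] → [0, 1, 4, 9] → [0, 1, 4, 9, 16] → [0, 1, 4, 9, 16, 25] → [0, 1, 4, 9, 16, 25, 36] → [0, 1, 4, 9, 16, 25, 36, 49] → [0, 1, 4, 9, 16, 25, 36, 49, 64] → [0, 1, 4, 9, 16, 25, 36, 49, 64, 81]
So `out[-1]` = 81

Answer: 81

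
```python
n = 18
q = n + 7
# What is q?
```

Trace:
`n = 18` → n = 18
`q = n + 7` → q = 25
So q = 25

Answer: 25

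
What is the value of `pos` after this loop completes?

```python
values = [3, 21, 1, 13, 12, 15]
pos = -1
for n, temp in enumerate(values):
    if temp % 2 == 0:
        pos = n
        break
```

First even number index in [3, 21, 1, 13, 12, 15]
`pos` takes the values: -1 → 4

Answer: 4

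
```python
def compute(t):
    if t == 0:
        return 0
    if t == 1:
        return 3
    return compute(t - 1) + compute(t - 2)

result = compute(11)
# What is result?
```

Build up from base cases: compute(0)=0, compute(1)=3, compute(2)=3, compute(3)=6, compute(4)=9, compute(5)=15, compute(6)=24, ..., compute(11)=267

Answer: 267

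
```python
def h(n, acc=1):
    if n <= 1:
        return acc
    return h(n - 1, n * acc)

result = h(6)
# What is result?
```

Accumulator trace (n, acc): (6, 1) -> (5, 6) -> (4, 30) -> (3, 120) -> (2, 360) -> (1, 720) -> return 720

Answer: 720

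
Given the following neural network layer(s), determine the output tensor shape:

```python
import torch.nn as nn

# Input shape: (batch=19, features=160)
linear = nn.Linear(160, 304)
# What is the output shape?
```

Input: (19, 160) -> Output: (19, 304)

Answer: (19, 304)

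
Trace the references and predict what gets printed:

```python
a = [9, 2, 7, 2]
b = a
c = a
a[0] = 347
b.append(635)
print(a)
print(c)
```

Key concept: multiple aliases.
Step by step:
`a = [9, 2, 7, 2]` → a = [9, 2, 7, 2]
`b = a` → b = [9, 2, 7, 2] (same object as a)
`c = a` → c = [9, 2, 7, 2] (same object as a, b)
`a[0] = 347` → a = [347, 2, 7, 2] (same object as b, c); b = [347, 2, 7, 2] (same object as a, c); c = [347, 2, 7, 2] (same object as a, b)
`b.append(635)` → a = [347, 2, 7, 2, 635] (same object as b, c); b = [347, 2, 7, 2, 635] (same object as a, c); c = [347, 2, 7, 2, 635] (same object as a, b)
`print(a)` → prints [347, 2, 7, 2, 635]
`print(c)` → prints [347, 2, 7, 2, 635]

Answer:
[347, 2, 7, 2, 635]
[347, 2, 7, 2, 635]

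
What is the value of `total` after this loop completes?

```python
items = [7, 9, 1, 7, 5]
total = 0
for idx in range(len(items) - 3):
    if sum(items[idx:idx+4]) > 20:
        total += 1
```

Count windows with sum > 20
`total` takes the values: 0 → 1 → 2

Answer: 2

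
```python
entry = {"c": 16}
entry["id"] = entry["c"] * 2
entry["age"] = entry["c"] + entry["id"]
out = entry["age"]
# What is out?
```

Trace:
`entry = {"c": 16}` → entry = {'c': 16}
`entry["id"] = entry["c"] * 2` → entry = {'c': 16, 'id': 32}
`entry["age"] = entry["c"] + entry["id"]` → entry = {'c': 16, 'id': 32, 'age': 48}
`out = entry["age"]` → out = 48
So out = 48

Answer: 48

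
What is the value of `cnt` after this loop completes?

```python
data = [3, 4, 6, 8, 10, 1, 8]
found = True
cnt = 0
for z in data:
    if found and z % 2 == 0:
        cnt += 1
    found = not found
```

Count even values at even positions
`cnt` takes the values: 0 → 1 → 2 → 3

Answer: 3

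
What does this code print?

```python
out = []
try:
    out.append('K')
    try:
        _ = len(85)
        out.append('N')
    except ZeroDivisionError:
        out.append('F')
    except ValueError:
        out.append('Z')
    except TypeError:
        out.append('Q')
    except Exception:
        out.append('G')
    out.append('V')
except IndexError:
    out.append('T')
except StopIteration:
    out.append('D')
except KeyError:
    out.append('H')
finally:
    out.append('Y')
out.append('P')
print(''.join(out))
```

Execution trace: 'K' (try body) → 'Q' (inner except TypeError) → 'V' (try body, no exception) → 'Y' (finally) → 'P' (after the try/except). Output: KQVYP

Answer: KQVYP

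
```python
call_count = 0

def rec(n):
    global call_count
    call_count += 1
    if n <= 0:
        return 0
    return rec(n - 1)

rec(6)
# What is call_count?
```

Linear recursion stepping by 1: 7 calls from n=6 down to ≤0.

Answer: 7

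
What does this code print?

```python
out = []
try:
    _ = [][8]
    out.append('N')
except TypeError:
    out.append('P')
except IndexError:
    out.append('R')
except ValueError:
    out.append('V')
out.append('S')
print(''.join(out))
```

Execution trace: 'R' (except IndexError) → 'S' (after the try/except). Output: RS

Answer: RS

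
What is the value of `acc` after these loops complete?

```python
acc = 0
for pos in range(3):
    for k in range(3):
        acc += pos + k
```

Sum of all pos+k for pos,k in 3x3
`acc` takes the values: 0 → 1 → 3 → 4 → 6 → 9 → 11 → 14 → 18

Answer: 18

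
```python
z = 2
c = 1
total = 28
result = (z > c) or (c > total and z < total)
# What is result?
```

Trace:
`z = 2` → z = 2
`c = 1` → c = 1
`total = 28` → total = 28
`result = (z > c) or (c > total and z < total)` → result = True
So result = True

Answer: True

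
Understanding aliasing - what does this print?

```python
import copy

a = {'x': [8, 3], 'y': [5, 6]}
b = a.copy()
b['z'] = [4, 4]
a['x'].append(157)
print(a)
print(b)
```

Key concept: shallow copy of dict with mutable values.
Step by step:
`a = {'x': [8, 3], 'y': [5, 6]}` → a = {'x': [8, 3], 'y': [5, 6]}
`b = a.copy()` → b = {'x': [8, 3], 'y': [5, 6]}
`b['z'] = [4, 4]` → b = {'x': [8, 3], 'y': [5, 6], 'z': [4, 4]}
`a['x'].append(157)` → a = {'x': [8, 3, 157], 'y': [5, 6]}; b = {'x': [8, 3, 157], 'y': [5, 6], 'z': [4, 4]}
`print(a)` → prints {'x': [8, 3, 157], 'y': [5, 6]}
`print(b)` → prints {'x': [8, 3, 157], 'y': [5, 6], 'z': [4, 4]}

Answer:
{'x': [8, 3, 157], 'y': [5, 6]}
{'x': [8, 3, 157], 'y': [5, 6], 'z': [4, 4]}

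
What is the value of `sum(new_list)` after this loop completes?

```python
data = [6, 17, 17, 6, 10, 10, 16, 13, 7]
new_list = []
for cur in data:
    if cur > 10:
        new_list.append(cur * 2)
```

Sum of doubled values > 10
`new_list` takes the values: [] → [34] → [34, 34] → [34, 34, 32] → [34, 34, 32, 26]
So `sum(new_list)` = 126

Answer: 126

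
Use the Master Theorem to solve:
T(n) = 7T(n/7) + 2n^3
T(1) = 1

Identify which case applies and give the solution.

a=7, b=7, f(n)=2n^3. log_7(7) = 1. Since c=3 > 1 and the regularity condition holds (7(n/7)^3 = (7/7^3)n^3 with 7/7^3 < 1), Case 3 applies: T(n) = Θ(f(n)) = O(n^3).

Answer: O(n^3) - Case 3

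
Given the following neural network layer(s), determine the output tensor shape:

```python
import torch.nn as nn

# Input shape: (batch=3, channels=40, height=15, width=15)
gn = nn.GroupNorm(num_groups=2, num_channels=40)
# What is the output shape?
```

Input: (3, 40, 15, 15) -> Output: (3, 40, 15, 15)

Answer: (3, 40, 15, 15)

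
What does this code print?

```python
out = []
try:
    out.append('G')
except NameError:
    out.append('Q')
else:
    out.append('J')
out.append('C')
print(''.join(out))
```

Execution trace: 'G' (try body, no exception) → 'J' (else) → 'C' (after the try/except). Output: GJC

Answer: GJC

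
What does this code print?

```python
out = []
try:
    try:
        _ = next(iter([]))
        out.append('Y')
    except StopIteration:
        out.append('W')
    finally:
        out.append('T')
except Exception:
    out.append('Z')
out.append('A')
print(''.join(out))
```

Execution trace: 'W' (inner except StopIteration) → 'T' (inner finally) → 'A' (after the try/except). Output: WTA

Answer: WTA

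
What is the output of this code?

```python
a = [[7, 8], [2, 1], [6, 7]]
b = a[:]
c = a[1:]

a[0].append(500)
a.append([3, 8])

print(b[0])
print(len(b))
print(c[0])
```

Key concept: slice with nested mutation.
Step by step:
`a = [[7, 8], [2, 1], [6, 7]]` → a = [[7, 8], [2, 1], [6, 7]]
`b = a[:]` → b = [[7, 8], [2, 1], [6, 7]]
`c = a[1:]` → c = [[2, 1], [6, 7]]
`a[0].append(500)` → a = [[7, 8, 500], [2, 1], [6, 7]]; b = [[7, 8, 500], [2, 1], [6, 7]]
`a.append([3, 8])` → a = [[7, 8, 500], [2, 1], [6, 7], [3, 8]]
`print(b[0])` → prints [7, 8, 500]
`print(len(b))` → prints 3
`print(c[0])` → prints [2, 1]

Answer:
[7, 8, 500]
3
[2, 1]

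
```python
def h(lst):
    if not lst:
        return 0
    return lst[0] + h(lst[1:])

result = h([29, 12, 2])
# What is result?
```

29 + 12 + 2 + 0 = 43

Answer: 43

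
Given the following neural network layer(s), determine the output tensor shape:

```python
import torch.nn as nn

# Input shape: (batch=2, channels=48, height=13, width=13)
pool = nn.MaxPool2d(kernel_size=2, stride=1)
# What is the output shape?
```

Input: (2, 48, 13, 13) -> Output: (2, 48, 12, 12)

Answer: (2, 48, 12, 12)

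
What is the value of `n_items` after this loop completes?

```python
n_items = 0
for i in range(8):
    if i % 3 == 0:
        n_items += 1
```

Count numbers divisible by 3 in range(8)
`n_items` takes the values: 0 → 1 → 2 → 3

Answer: 3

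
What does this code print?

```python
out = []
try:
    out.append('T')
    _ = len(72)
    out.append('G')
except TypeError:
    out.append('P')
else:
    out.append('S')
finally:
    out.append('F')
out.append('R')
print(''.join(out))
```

Execution trace: 'T' (try body) → 'P' (except TypeError) → 'F' (finally) → 'R' (after the try/except). Output: TPFR

Answer: TPFR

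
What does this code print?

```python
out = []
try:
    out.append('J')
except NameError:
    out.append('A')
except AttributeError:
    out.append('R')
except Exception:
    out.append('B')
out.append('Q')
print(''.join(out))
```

Execution trace: 'J' (try body, no exception) → 'Q' (after the try/except). Output: JQ

Answer: JQ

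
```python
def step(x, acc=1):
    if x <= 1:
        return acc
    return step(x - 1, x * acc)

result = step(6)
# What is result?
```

Accumulator trace (n, acc): (6, 1) -> (5, 6) -> (4, 30) -> (3, 120) -> (2, 360) -> (1, 720) -> return 720

Answer: 720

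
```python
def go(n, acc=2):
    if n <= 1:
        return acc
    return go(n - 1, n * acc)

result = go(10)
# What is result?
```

Accumulator trace (n, acc): (10, 2) -> (9, 20) -> (8, 180) -> (7, 1440) -> (6, 10080) -> (5, 60480) -> (4, 302400) -> (3, 1209600) -> (2, 3628800) -> (1, 7257600) -> return 7257600

Answer: 7257600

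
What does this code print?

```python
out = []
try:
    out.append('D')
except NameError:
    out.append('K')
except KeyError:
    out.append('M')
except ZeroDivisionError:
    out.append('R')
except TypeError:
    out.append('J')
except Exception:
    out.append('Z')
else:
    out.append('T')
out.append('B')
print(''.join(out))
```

Execution trace: 'D' (try body, no exception) → 'T' (else) → 'B' (after the try/except). Output: DTB

Answer: DTB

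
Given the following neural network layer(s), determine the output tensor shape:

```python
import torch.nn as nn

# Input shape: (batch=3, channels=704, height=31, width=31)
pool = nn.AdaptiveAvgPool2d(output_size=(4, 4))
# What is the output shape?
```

Input: (3, 704, 31, 31) -> Output: (3, 704, 4, 4)

Answer: (3, 704, 4, 4)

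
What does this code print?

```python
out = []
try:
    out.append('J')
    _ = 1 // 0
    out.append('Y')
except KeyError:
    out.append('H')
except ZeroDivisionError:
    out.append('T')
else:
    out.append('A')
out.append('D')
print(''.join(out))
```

Execution trace: 'J' (try body) → 'T' (except ZeroDivisionError) → 'D' (after the try/except). Output: JTD

Answer: JTD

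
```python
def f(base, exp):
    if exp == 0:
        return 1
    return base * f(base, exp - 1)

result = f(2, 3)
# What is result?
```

f(2, 3) = 2 * 2 * 2 = 8

Answer: 8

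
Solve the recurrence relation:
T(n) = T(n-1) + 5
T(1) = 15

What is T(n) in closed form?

Unrolling: T(n) = T(1) + 5·(n-1) = 15 + 5(n-1) = 5n + 10.

Answer: T(n) = 5n + 10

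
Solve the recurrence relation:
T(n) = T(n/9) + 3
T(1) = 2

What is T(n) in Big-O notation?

Each step divides n by 9 and adds 3. After log_9(n) steps we reach T(1)=2. So T(n) = 3·log_9(n) + 2 = O(log n).

Answer: O(log n)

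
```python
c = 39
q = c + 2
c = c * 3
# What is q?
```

Trace:
`c = 39` → c = 39
`q = c + 2` → q = 41
`c = c * 3` → c = 117
So q = 41

Answer: 41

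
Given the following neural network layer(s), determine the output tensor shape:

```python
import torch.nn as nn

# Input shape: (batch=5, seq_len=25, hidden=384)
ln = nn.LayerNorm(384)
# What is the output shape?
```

Input: (5, 25, 384) -> Output: (5, 25, 384)

Answer: (5, 25, 384)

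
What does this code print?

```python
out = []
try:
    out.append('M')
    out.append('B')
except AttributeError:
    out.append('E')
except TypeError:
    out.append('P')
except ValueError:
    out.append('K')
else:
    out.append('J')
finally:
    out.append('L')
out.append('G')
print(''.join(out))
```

Execution trace: 'M' (try body) → 'B' (try body, no exception) → 'J' (else) → 'L' (finally) → 'G' (after the try/except). Output: MBJLG

Answer: MBJLG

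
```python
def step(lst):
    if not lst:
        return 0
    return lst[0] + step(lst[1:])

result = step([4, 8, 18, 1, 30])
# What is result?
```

4 + 8 + 18 + 1 + 30 + 0 = 61

Answer: 61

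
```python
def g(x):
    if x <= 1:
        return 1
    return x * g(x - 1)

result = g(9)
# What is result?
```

g(9) = 9 * 8 * 7 * 6 * 5 * 4 * 3 * 2 * 1 = 362880

Answer: 362880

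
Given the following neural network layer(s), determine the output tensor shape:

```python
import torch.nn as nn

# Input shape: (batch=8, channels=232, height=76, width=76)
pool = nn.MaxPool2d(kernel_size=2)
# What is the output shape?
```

Input: (8, 232, 76, 76) -> Output: (8, 232, 38, 38)

Answer: (8, 232, 38, 38)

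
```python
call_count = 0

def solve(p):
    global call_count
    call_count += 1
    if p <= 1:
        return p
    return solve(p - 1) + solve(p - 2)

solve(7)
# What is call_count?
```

Calls(p) = 1 + Calls(p-1) + Calls(p-2); Calls(0)=Calls(1)=1. For p=7 this gives 41.

Answer: 41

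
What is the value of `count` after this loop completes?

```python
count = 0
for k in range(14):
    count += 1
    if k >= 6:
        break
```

Loop breaks when k reaches 6, count is 7
`count` takes the values: 0 → 1 → 2 → 3 → 4 → 5 → 6 → 7

Answer: 7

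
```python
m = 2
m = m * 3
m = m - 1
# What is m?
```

Trace:
`m = 2` → m = 2
`m = m * 3` → m = 6
`m = m - 1` → m = 5
So m = 5

Answer: 5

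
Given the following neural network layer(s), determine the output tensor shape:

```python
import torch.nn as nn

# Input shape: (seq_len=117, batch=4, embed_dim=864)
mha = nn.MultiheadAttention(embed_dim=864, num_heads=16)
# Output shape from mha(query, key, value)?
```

Input: (117, 4, 864) -> Output: (117, 4, 864)

Answer: (117, 4, 864)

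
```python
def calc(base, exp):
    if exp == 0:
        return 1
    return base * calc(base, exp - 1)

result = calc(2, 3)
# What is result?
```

calc(2, 3) = 2 * 2 * 2 = 8

Answer: 8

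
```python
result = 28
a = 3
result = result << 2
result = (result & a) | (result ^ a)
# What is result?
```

Trace:
`result = 28` → result = 28
`a = 3` → a = 3
`result = result << 2` → result = 112
`result = (result & a) | (result ^ a)` → result = 115
So result = 115

Answer: 115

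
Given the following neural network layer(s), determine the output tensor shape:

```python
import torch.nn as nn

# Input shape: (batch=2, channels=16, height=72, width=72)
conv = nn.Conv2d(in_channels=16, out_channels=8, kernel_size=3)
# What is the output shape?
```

Input: (2, 16, 72, 72) -> Output: (2, 8, 70, 70)

Answer: (2, 8, 70, 70)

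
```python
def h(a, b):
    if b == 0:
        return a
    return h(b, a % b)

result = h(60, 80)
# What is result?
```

h(60, 80) -> h(80, 60) -> h(60, 20) -> h(20, 0) -> 20

Answer: 20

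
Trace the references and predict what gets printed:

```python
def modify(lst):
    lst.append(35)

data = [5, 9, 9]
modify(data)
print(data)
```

Key concept: function modifies passed list.
Step by step:
`data = [5, 9, 9]` → data = [5, 9, 9]
`modify(data)` → data = [5, 9, 9, 35]
`print(data)` → prints [5, 9, 9, 35]

Answer: [5, 9, 9, 35]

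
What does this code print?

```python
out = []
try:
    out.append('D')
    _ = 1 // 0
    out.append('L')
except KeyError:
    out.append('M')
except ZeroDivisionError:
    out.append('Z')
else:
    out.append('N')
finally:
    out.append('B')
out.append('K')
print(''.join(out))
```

Execution trace: 'D' (try body) → 'Z' (except ZeroDivisionError) → 'B' (finally) → 'K' (after the try/except). Output: DZBK

Answer: DZBK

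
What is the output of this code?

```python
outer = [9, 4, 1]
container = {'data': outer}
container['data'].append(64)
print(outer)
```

Key concept: dict holds reference to list.
Step by step:
`outer = [9, 4, 1]` → outer = [9, 4, 1]
`container = {'data': outer}` → container = {'data': [9, 4, 1]}
`container['data'].append(64)` → outer = [9, 4, 1, 64]; container = {'data': [9, 4, 1, 64]}
`print(outer)` → prints [9, 4, 1, 64]

Answer: [9, 4, 1, 64]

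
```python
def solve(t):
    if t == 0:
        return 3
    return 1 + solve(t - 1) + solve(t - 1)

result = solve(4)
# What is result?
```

solve(t) = 1 + 2·solve(t-1), solve(0)=3. Closed form: (3+1)·2^4 - 1 = 63.

Answer: 63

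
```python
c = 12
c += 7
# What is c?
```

Trace:
`c = 12` → c = 12
`c += 7` → c = 19
So c = 19

Answer: 19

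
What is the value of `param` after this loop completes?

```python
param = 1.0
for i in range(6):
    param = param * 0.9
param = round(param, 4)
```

Exponential decay: 1.0 * 0.9^6
`param` takes the values: 1.0 → 0.9 → 0.81 → 0.729 → 0.6561 → 0.59049 → 0.531441 → 0.5314

Answer: 0.5314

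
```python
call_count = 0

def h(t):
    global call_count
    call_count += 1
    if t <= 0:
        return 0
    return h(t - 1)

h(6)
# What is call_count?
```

Linear recursion stepping by 1: 7 calls from t=6 down to ≤0.

Answer: 7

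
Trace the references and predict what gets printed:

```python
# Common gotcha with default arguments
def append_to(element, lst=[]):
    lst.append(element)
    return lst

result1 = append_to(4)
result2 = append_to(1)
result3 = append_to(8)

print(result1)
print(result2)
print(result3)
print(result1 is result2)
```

Key concept: mutable default argument gotcha.
Step by step:
`result1 = append_to(4)` → result1 = [4]
`result2 = append_to(1)` → result1 = [4, 1] (same object as result2); result2 = [4, 1] (same object as result1)
`result3 = append_to(8)` → result1 = [4, 1, 8] (same object as result2, result3); result2 = [4, 1, 8] (same object as result1, result3); result3 = [4, 1, 8] (same object as result1, result2)
`print(result1)` → prints [4, 1, 8]
`print(result2)` → prints [4, 1, 8]
`print(result3)` → prints [4, 1, 8]
`print(result1 is result2)` → prints True

Answer:
[4, 1, 8]
[4, 1, 8]
[4, 1, 8]
True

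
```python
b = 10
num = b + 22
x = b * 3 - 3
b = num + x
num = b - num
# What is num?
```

Trace:
`b = 10` → b = 10
`num = b + 22` → num = 32
`x = b * 3 - 3` → x = 27
`b = num + x` → b = 59
`num = b - num` → num = 27
So num = 27

Answer: 27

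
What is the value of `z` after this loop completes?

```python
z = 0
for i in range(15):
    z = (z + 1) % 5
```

Increment mod 5, 15 times = 0
`z` takes the values: 0 → 1 → 2 → 3 → 4 → 0 → 1 → 2 → 3 → 4 → 0 → 1 → 2 → 3 → 4 → 0

Answer: 0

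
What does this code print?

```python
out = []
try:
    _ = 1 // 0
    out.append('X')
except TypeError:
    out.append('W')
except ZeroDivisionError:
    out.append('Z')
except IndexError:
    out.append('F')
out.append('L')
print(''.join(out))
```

Execution trace: 'Z' (except ZeroDivisionError) → 'L' (after the try/except). Output: ZL

Answer: ZL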